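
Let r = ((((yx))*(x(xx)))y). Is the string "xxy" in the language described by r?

No split of xxy into u·v has (((yx))*(x(xx))) matching u and y matching v.

no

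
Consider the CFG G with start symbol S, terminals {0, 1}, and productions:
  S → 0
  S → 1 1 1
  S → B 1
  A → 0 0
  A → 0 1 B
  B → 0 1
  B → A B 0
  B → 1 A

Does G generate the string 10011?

no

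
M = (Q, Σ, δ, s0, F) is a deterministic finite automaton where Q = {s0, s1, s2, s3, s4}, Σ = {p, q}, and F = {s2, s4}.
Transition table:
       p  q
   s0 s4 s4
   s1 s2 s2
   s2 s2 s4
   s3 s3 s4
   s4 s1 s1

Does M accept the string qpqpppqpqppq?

s0 --q--> s4
s4 --p--> s1
s1 --q--> s2
s2 --p--> s2
s2 --p--> s2
s2 --p--> s2
s2 --q--> s4
s4 --p--> s1
s1 --q--> s2
s2 --p--> s2
s2 --p--> s2
s2 --q--> s4
End in state s4, which is an accepting state.

accepted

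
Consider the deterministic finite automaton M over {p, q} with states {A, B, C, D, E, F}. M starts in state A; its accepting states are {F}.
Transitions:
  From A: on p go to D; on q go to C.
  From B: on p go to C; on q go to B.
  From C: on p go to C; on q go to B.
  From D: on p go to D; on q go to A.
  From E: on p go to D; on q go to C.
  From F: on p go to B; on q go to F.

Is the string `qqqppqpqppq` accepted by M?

A --q--> C
C --q--> B
B --q--> B
B --p--> C
C --p--> C
C --q--> B
B --p--> C
C --q--> B
B --p--> C
C --p--> C
C --q--> B
End in state B, which is not an accepting state.

rejected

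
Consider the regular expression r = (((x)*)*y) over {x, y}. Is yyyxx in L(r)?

No split of yyyxx into u·v has ((x)*)* matching u and y matching v.

no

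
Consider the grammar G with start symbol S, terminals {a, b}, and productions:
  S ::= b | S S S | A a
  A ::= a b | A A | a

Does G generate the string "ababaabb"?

S ⇒ SSS ⇒ AaSS ⇒ abaSS ⇒ abaSSSS ⇒ ababSSS ⇒ ababAaSS ⇒ ababaaSS ⇒ ababaabS ⇒ ababaabb

yes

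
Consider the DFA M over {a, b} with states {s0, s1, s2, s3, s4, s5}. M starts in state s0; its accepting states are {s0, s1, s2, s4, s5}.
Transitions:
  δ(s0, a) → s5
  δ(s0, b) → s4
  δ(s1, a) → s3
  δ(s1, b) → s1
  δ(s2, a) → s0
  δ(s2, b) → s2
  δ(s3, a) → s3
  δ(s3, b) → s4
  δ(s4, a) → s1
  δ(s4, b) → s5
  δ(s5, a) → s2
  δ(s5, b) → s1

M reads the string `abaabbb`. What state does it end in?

s0 --a--> s5
s5 --b--> s1
s1 --a--> s3
s3 --a--> s3
s3 --b--> s4
s4 --b--> s5
s5 --b--> s1

s1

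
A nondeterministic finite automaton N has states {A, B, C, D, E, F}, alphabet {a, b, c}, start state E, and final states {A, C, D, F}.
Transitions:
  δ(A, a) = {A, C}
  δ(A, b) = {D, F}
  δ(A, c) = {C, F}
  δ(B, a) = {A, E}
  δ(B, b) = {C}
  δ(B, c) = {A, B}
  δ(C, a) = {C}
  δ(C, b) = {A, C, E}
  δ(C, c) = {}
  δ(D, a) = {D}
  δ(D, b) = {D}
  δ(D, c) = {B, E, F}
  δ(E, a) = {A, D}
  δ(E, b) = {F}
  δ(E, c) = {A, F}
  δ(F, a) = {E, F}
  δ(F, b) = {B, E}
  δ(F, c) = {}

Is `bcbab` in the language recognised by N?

Start: {E}
read b: {F}
read c: {}
The reachable set is empty and stays empty for the remaining 3 symbols.
Reachable ∩ accepting = {} — empty.

rejected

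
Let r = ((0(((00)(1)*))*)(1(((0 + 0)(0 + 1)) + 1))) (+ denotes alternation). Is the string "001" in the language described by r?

No split of 001 into u·v has (0(((00)(1)*))*) matching u and (1(((0+0)(0+1))+1)) matching v.

no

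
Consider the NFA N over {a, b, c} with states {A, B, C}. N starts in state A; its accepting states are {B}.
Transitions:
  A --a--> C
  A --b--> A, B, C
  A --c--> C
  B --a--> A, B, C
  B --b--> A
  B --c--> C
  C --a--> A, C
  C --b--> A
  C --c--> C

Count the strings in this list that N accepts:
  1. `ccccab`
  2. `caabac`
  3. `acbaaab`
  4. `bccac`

2

`ccccab`: accepted
`caabac`: rejected
`acbaaab`: accepted
`bccac`: rejected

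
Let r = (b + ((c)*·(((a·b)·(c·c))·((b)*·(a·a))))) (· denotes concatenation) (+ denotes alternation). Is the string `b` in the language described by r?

yes

The left alternative b matches b.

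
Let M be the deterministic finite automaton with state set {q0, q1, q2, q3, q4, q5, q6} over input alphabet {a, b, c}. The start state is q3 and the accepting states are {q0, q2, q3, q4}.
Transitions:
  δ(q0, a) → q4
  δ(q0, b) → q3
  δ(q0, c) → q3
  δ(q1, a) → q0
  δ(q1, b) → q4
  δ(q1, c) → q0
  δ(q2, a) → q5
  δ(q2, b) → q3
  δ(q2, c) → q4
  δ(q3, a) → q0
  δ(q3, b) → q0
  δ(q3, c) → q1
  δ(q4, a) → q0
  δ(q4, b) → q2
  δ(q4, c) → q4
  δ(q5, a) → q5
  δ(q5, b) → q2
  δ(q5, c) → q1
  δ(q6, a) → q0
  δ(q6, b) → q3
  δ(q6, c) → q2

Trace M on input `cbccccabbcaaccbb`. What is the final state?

q3

q3 --c--> q1
q1 --b--> q4
q4 --c--> q4
q4 --c--> q4
q4 --c--> q4
q4 --c--> q4
q4 --a--> q0
q0 --b--> q3
q3 --b--> q0
q0 --c--> q3
q3 --a--> q0
q0 --a--> q4
q4 --c--> q4
q4 --c--> q4
q4 --b--> q2
q2 --b--> q3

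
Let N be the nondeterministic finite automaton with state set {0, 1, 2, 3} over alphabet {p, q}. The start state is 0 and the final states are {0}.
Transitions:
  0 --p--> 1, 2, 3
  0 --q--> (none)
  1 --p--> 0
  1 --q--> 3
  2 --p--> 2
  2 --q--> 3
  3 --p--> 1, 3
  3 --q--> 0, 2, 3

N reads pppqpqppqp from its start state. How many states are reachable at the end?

3

Start: {0}
read p: {1, 2, 3}
read p: {0, 1, 2, 3}
read p: {0, 1, 2, 3}
read q: {0, 2, 3}
read p: {1, 2, 3}
read q: {0, 2, 3}
read p: {1, 2, 3}
read p: {0, 1, 2, 3}
read q: {0, 2, 3}
read p: {1, 2, 3}
Final reachable set {1, 2, 3} has 3 states.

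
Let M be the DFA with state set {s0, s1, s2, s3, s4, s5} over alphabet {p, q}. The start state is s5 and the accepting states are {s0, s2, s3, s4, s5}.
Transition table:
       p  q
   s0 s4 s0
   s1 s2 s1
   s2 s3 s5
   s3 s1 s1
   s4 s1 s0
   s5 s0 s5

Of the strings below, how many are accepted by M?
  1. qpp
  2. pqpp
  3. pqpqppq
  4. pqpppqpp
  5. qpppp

3

qpp: accepted
pqpp: rejected
pqpqppq: rejected
pqpppqpp: accepted
qpppp: accepted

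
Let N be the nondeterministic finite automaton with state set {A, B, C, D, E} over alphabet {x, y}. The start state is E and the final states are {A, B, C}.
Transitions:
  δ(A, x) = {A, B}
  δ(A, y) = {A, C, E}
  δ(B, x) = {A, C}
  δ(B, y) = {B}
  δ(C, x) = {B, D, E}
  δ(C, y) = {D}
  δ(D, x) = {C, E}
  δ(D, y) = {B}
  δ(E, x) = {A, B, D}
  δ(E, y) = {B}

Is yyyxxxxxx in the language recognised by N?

accepted

Start: {E}
read y: {B}
read y: {B}
read y: {B}
read x: {A, C}
read x: {A, B, D, E}
read x: {A, B, C, D, E}
read x: {A, B, C, D, E}
read x: {A, B, C, D, E}
read x: {A, B, C, D, E}
Reachable ∩ accepting = {A, B, C} — nonempty.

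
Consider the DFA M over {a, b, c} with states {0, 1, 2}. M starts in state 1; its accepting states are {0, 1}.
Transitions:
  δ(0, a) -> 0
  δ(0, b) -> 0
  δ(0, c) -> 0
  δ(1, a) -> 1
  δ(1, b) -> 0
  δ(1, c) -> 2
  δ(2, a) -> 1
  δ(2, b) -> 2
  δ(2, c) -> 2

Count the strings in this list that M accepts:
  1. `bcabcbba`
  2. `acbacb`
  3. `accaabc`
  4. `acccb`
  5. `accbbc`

`bcabcbba`: accepted
`acbacb`: rejected
`accaabc`: accepted
`acccb`: rejected
`accbbc`: rejected

2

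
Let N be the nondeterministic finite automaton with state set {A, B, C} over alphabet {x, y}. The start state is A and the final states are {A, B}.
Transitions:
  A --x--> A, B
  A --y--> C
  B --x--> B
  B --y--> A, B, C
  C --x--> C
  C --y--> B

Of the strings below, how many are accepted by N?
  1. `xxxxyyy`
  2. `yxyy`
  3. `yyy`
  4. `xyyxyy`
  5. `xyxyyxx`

`xxxxyyy`: accepted
`yxyy`: accepted
`yyy`: accepted
`xyyxyy`: accepted
`xyxyyxx`: accepted

5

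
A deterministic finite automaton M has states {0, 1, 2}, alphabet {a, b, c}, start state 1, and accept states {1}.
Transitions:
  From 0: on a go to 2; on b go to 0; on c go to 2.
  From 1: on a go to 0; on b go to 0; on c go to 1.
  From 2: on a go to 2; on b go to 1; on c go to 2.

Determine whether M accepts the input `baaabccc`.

1 --b--> 0
0 --a--> 2
2 --a--> 2
2 --a--> 2
2 --b--> 1
1 --c--> 1
1 --c--> 1
1 --c--> 1
End in state 1, which is an accepting state.

accepted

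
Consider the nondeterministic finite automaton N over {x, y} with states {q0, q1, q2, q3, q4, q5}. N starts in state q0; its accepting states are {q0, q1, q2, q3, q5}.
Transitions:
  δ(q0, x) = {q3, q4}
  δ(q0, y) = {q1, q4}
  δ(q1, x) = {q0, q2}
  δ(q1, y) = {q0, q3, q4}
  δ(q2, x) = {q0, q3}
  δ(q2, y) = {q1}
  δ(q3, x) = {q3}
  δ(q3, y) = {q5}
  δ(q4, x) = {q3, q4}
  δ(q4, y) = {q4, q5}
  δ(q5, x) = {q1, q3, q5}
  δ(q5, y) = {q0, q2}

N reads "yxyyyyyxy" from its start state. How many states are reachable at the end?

Start: {q0}
read y: {q1, q4}
read x: {q0, q2, q3, q4}
read y: {q1, q4, q5}
read y: {q0, q2, q3, q4, q5}
read y: {q0, q1, q2, q4, q5}
read y: {q0, q1, q2, q3, q4, q5}
read y: {q0, q1, q2, q3, q4, q5}
read x: {q0, q1, q2, q3, q4, q5}
read y: {q0, q1, q2, q3, q4, q5}
Final reachable set {q0, q1, q2, q3, q4, q5} has 6 states.

6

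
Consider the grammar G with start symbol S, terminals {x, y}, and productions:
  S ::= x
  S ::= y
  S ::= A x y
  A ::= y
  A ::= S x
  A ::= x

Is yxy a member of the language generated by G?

yes

S ⇒ Axy ⇒ yxy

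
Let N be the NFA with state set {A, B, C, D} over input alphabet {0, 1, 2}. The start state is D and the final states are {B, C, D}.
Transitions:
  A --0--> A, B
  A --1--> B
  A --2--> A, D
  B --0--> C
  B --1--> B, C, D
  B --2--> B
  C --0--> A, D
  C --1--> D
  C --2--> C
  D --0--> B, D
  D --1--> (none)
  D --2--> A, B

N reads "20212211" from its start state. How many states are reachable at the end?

3

Start: {D}
read 2: {A, B}
read 0: {A, B, C}
read 2: {A, B, C, D}
read 1: {B, C, D}
read 2: {A, B, C}
read 2: {A, B, C, D}
read 1: {B, C, D}
read 1: {B, C, D}
Final reachable set {B, C, D} has 3 states.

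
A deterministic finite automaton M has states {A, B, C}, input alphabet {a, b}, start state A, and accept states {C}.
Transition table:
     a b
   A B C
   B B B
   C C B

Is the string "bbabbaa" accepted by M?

A --b--> C
C --b--> B
B --a--> B
B --b--> B
B --b--> B
B --a--> B
B --a--> B
End in state B, which is not an accepting state.

rejected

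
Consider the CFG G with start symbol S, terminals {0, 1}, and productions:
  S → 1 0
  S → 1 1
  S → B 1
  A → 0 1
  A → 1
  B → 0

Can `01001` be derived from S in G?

no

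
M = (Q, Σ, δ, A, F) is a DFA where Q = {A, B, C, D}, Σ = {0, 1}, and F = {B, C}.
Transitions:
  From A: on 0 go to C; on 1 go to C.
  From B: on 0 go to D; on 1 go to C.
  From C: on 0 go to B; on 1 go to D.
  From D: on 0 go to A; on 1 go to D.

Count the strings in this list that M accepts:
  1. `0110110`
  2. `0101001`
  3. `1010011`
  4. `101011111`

0

`0110110`: rejected
`0101001`: rejected
`1010011`: rejected
`101011111`: rejected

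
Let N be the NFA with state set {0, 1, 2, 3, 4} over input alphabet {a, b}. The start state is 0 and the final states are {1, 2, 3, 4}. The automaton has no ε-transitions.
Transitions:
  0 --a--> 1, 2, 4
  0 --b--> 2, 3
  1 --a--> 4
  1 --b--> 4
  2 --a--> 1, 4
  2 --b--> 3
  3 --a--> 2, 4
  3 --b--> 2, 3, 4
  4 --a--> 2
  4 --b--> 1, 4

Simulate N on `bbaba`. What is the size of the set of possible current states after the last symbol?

Start: {0}
read b: {2, 3}
read b: {2, 3, 4}
read a: {1, 2, 4}
read b: {1, 3, 4}
read a: {2, 4}
Final reachable set {2, 4} has 2 states.

2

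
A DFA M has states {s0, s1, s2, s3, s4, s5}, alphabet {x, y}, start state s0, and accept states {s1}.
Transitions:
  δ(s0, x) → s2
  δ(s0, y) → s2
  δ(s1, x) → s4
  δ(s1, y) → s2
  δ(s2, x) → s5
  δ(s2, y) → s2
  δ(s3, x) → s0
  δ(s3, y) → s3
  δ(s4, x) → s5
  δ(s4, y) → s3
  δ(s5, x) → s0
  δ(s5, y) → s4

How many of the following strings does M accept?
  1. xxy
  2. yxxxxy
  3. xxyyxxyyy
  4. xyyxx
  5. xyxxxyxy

0

xxy: rejected
yxxxxy: rejected
xxyyxxyyy: rejected
xyyxx: rejected
xyxxxyxy: rejected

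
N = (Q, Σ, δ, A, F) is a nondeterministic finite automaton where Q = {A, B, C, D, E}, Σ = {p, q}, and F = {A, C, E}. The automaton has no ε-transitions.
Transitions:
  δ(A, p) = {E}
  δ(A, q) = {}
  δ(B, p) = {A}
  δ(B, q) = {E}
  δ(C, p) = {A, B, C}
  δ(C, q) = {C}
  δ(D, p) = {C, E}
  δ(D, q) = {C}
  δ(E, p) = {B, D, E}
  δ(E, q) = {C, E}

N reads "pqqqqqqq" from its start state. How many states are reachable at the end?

2

Start: {A}
read p: {E}
read q: {C, E}
read q: {C, E}
read q: {C, E}
read q: {C, E}
read q: {C, E}
read q: {C, E}
read q: {C, E}
Final reachable set {C, E} has 2 states.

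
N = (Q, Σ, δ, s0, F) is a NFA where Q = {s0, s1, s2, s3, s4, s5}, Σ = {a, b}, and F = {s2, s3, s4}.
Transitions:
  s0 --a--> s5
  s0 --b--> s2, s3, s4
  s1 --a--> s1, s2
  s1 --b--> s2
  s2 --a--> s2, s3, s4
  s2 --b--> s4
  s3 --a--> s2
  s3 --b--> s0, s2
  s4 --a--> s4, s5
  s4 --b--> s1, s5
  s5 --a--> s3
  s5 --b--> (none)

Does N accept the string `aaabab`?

rejected

Start: {s0}
read a: {s5}
read a: {s3}
read a: {s2}
read b: {s4}
read a: {s4, s5}
read b: {s1, s5}
Reachable ∩ accepting = {} — empty.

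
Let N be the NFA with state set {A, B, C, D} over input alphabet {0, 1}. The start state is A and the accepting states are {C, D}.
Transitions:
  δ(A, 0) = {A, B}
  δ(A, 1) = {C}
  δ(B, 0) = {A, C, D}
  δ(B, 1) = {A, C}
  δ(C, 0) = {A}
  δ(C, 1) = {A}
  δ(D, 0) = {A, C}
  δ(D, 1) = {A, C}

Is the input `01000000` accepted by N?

accepted

Start: {A}
read 0: {A, B}
read 1: {A, C}
read 0: {A, B}
read 0: {A, B, C, D}
read 0: {A, B, C, D}
read 0: {A, B, C, D}
read 0: {A, B, C, D}
read 0: {A, B, C, D}
Reachable ∩ accepting = {C, D} — nonempty.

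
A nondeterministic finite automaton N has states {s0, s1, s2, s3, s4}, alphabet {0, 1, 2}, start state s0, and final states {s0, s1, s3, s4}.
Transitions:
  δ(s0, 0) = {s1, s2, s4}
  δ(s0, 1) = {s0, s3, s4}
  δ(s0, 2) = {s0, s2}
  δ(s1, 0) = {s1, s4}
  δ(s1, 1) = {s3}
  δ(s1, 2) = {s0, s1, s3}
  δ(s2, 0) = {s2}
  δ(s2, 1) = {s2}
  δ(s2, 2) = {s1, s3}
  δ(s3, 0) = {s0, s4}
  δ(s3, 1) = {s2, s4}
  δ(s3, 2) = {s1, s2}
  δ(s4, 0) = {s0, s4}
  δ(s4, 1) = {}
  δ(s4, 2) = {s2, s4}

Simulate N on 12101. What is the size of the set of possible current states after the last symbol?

Start: {s0}
read 1: {s0, s3, s4}
read 2: {s0, s1, s2, s4}
read 1: {s0, s2, s3, s4}
read 0: {s0, s1, s2, s4}
read 1: {s0, s2, s3, s4}
Final reachable set {s0, s2, s3, s4} has 4 states.

4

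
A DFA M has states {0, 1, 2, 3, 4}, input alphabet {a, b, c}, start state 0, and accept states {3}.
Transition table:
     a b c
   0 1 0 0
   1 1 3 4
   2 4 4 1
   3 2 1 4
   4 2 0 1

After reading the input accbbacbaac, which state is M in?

0 --a--> 1
1 --c--> 4
4 --c--> 1
1 --b--> 3
3 --b--> 1
1 --a--> 1
1 --c--> 4
4 --b--> 0
0 --a--> 1
1 --a--> 1
1 --c--> 4

4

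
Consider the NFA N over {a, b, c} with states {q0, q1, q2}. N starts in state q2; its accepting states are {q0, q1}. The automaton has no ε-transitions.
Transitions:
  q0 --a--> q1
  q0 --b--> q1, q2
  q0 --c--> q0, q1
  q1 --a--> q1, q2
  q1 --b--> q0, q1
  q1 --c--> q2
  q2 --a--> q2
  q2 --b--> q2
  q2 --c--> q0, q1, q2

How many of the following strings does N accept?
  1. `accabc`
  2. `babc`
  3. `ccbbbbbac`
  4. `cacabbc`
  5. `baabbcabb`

5

`accabc`: accepted
`babc`: accepted
`ccbbbbbac`: accepted
`cacabbc`: accepted
`baabbcabb`: accepted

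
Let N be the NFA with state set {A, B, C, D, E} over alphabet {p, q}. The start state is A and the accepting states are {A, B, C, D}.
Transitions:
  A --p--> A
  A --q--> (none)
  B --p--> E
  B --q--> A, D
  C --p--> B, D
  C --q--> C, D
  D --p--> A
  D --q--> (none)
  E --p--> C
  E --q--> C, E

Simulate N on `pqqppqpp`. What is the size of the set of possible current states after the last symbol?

0

Start: {A}
read p: {A}
read q: {}
The reachable set is empty and stays empty for the remaining 6 symbols.
Final reachable set {} has 0 states.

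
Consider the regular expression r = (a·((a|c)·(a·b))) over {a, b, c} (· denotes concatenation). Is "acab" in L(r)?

yes

Split as a·cab: a matches a and ((a|c)·(a·b)) matches cab.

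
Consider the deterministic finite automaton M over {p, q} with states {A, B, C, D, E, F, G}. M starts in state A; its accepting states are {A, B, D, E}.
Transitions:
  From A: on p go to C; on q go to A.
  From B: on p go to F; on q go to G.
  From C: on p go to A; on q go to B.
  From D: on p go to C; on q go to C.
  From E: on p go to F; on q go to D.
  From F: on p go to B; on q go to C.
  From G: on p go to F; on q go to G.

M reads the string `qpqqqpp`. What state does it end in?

A --q--> A
A --p--> C
C --q--> B
B --q--> G
G --q--> G
G --p--> F
F --p--> B

B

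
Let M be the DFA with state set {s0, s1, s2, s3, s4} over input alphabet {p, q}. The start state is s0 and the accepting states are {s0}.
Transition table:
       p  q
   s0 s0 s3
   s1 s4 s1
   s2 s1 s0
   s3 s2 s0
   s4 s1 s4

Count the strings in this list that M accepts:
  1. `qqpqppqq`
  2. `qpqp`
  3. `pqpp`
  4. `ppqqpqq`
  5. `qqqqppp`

3

`qqpqppqq`: rejected
`qpqp`: accepted
`pqpp`: rejected
`ppqqpqq`: accepted
`qqqqppp`: accepted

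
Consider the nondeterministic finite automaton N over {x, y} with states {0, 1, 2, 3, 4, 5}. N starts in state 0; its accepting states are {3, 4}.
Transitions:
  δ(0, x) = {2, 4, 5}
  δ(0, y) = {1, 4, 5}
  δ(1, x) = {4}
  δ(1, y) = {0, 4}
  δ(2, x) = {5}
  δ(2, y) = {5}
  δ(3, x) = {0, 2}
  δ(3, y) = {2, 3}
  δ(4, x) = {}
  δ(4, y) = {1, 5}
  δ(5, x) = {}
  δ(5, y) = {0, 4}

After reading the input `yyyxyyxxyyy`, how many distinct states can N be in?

Start: {0}
read y: {1, 4, 5}
read y: {0, 1, 4, 5}
read y: {0, 1, 4, 5}
read x: {2, 4, 5}
read y: {0, 1, 4, 5}
read y: {0, 1, 4, 5}
read x: {2, 4, 5}
read x: {5}
read y: {0, 4}
read y: {1, 4, 5}
read y: {0, 1, 4, 5}
Final reachable set {0, 1, 4, 5} has 4 states.

4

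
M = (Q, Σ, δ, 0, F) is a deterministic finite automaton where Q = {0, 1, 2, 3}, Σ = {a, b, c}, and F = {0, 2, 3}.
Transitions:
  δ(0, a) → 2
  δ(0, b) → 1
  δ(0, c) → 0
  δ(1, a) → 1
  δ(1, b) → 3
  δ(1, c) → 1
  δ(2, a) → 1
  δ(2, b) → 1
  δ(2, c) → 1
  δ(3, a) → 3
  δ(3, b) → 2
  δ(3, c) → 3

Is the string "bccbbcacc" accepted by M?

0 --b--> 1
1 --c--> 1
1 --c--> 1
1 --b--> 3
3 --b--> 2
2 --c--> 1
1 --a--> 1
1 --c--> 1
1 --c--> 1
End in state 1, which is not an accepting state.

rejected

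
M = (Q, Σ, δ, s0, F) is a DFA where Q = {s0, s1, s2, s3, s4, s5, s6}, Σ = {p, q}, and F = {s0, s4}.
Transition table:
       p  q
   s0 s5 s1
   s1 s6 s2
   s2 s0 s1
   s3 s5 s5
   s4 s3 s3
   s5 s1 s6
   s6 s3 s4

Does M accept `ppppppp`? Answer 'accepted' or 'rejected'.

s0 --p--> s5
s5 --p--> s1
s1 --p--> s6
s6 --p--> s3
s3 --p--> s5
s5 --p--> s1
s1 --p--> s6
End in state s6, which is not an accepting state.

rejected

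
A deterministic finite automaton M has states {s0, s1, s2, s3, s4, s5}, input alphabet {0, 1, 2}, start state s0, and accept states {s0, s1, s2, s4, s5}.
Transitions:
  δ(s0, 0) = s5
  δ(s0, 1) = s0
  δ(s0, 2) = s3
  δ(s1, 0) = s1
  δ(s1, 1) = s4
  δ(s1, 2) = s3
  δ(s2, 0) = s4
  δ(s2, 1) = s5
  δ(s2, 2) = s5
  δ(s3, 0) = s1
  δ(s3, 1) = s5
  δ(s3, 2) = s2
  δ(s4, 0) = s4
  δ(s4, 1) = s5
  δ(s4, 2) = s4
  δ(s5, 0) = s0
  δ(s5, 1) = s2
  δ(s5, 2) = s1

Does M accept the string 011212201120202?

rejected

s0 --0--> s5
s5 --1--> s2
s2 --1--> s5
s5 --2--> s1
s1 --1--> s4
s4 --2--> s4
s4 --2--> s4
s4 --0--> s4
s4 --1--> s5
s5 --1--> s2
s2 --2--> s5
s5 --0--> s0
s0 --2--> s3
s3 --0--> s1
s1 --2--> s3
End in state s3, which is not an accepting state.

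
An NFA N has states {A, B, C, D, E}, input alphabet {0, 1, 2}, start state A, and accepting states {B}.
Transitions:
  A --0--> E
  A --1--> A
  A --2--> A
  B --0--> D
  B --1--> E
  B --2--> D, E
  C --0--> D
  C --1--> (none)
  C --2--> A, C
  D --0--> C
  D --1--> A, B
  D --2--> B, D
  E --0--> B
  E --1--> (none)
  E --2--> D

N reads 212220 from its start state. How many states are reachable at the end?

1

Start: {A}
read 2: {A}
read 1: {A}
read 2: {A}
read 2: {A}
read 2: {A}
read 0: {E}
Final reachable set {E} has 1 state.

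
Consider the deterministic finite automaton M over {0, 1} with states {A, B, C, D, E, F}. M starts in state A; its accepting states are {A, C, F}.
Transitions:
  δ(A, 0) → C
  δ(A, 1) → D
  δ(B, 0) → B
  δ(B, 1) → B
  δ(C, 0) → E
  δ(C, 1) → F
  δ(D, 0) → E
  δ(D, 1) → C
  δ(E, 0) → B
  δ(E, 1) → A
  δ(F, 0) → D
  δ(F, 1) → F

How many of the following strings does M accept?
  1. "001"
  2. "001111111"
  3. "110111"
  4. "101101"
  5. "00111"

5

"001": accepted
"001111111": accepted
"110111": accepted
"101101": accepted
"00111": accepted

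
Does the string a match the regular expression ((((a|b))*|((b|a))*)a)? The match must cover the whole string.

Split as ε·a: (((a|b))*|((b|a))*) matches ε and a matches a.

yes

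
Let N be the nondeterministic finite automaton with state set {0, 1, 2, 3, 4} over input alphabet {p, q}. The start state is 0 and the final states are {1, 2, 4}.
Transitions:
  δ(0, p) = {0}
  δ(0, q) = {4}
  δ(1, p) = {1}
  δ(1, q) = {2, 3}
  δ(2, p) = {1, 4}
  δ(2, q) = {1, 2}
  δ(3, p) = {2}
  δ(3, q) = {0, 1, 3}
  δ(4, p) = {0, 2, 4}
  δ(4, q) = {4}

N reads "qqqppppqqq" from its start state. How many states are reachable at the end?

Start: {0}
read q: {4}
read q: {4}
read q: {4}
read p: {0, 2, 4}
read p: {0, 1, 2, 4}
read p: {0, 1, 2, 4}
read p: {0, 1, 2, 4}
read q: {1, 2, 3, 4}
read q: {0, 1, 2, 3, 4}
read q: {0, 1, 2, 3, 4}
Final reachable set {0, 1, 2, 3, 4} has 5 states.

5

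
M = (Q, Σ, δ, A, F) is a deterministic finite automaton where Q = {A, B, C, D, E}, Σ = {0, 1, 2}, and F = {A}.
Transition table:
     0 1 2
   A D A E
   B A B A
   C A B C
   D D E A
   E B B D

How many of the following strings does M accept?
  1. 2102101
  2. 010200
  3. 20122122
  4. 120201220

1

2102101: accepted
010200: rejected
20122122: rejected
120201220: rejected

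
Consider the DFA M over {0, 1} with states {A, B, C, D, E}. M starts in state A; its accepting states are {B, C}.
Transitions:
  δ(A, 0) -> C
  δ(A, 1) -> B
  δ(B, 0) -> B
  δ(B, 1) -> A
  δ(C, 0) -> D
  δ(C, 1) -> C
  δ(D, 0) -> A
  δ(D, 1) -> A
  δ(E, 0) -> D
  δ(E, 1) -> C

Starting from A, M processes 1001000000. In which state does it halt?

A

A --1--> B
B --0--> B
B --0--> B
B --1--> A
A --0--> C
C --0--> D
D --0--> A
A --0--> C
C --0--> D
D --0--> A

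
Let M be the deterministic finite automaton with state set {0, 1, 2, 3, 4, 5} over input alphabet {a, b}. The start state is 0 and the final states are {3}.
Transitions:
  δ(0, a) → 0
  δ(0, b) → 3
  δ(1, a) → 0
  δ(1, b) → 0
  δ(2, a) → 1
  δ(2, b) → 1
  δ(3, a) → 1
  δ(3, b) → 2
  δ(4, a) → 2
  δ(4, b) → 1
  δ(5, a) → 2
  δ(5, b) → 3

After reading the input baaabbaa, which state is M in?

0

0 --b--> 3
3 --a--> 1
1 --a--> 0
0 --a--> 0
0 --b--> 3
3 --b--> 2
2 --a--> 1
1 --a--> 0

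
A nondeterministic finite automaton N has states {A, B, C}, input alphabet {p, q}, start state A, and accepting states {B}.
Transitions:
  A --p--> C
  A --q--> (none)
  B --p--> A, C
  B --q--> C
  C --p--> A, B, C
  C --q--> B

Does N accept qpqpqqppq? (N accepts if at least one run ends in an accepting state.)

rejected

Start: {A}
read q: {}
The reachable set is empty and stays empty for the remaining 8 symbols.
Reachable ∩ accepting = {} — empty.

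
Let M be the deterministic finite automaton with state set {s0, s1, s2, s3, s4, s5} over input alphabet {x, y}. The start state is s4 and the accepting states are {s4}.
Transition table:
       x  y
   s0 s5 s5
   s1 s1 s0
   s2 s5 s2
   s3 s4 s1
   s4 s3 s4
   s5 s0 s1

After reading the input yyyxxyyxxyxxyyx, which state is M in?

s4 --y--> s4
s4 --y--> s4
s4 --y--> s4
s4 --x--> s3
s3 --x--> s4
s4 --y--> s4
s4 --y--> s4
s4 --x--> s3
s3 --x--> s4
s4 --y--> s4
s4 --x--> s3
s3 --x--> s4
s4 --y--> s4
s4 --y--> s4
s4 --x--> s3

s3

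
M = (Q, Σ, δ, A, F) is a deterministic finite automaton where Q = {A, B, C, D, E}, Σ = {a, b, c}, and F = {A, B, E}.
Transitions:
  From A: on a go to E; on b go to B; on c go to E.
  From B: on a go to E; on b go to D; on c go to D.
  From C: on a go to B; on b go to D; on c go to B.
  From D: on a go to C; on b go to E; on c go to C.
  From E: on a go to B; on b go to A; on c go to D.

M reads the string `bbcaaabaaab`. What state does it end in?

A

A --b--> B
B --b--> D
D --c--> C
C --a--> B
B --a--> E
E --a--> B
B --b--> D
D --a--> C
C --a--> B
B --a--> E
E --b--> A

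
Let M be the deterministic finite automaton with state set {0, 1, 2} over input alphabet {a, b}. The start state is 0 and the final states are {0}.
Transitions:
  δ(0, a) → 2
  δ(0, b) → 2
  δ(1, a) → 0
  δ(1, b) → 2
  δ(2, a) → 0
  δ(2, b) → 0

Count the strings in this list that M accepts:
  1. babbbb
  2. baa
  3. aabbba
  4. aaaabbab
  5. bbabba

4

babbbb: accepted
baa: rejected
aabbba: accepted
aaaabbab: accepted
bbabba: accepted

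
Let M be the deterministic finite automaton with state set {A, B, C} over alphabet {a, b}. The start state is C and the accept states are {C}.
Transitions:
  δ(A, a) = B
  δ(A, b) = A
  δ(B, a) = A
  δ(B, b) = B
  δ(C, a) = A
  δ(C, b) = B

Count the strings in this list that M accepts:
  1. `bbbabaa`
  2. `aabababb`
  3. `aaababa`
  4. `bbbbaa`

`bbbabaa`: rejected
`aabababb`: rejected
`aaababa`: rejected
`bbbbaa`: rejected

0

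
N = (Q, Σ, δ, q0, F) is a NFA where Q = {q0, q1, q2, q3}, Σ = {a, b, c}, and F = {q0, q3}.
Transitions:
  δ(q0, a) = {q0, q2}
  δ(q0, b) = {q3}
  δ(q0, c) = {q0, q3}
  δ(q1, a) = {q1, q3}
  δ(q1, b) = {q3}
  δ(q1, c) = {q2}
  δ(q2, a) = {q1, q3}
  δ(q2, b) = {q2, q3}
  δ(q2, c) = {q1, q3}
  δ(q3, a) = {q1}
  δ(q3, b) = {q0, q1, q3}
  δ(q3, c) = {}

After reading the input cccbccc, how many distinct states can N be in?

3

Start: {q0}
read c: {q0, q3}
read c: {q0, q3}
read c: {q0, q3}
read b: {q0, q1, q3}
read c: {q0, q2, q3}
read c: {q0, q1, q3}
read c: {q0, q2, q3}
Final reachable set {q0, q2, q3} has 3 states.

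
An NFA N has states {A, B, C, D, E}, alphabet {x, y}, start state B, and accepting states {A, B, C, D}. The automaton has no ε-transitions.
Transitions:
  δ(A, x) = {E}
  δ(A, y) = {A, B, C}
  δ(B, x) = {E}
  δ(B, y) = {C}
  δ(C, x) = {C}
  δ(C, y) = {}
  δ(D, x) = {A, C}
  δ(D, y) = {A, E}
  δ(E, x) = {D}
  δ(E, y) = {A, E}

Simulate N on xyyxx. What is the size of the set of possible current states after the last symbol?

Start: {B}
read x: {E}
read y: {A, E}
read y: {A, B, C, E}
read x: {C, D, E}
read x: {A, C, D}
Final reachable set {A, C, D} has 3 states.

3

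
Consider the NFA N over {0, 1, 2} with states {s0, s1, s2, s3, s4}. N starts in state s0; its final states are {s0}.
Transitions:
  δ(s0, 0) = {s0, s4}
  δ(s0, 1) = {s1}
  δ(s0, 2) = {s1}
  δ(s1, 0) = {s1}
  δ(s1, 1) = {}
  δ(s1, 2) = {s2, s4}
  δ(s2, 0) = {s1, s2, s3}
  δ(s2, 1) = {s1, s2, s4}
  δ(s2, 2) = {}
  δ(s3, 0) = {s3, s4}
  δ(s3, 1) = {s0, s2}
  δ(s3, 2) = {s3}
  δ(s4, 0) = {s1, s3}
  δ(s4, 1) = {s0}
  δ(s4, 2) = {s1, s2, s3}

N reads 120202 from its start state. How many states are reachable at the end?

Start: {s0}
read 1: {s1}
read 2: {s2, s4}
read 0: {s1, s2, s3}
read 2: {s2, s3, s4}
read 0: {s1, s2, s3, s4}
read 2: {s1, s2, s3, s4}
Final reachable set {s1, s2, s3, s4} has 4 states.

4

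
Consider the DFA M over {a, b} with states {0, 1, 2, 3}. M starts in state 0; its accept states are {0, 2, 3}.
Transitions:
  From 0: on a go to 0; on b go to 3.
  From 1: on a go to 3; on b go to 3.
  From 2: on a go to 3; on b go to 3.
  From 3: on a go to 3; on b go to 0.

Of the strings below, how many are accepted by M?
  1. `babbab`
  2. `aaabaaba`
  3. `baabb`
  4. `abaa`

4

`babbab`: accepted
`aaabaaba`: accepted
`baabb`: accepted
`abaa`: accepted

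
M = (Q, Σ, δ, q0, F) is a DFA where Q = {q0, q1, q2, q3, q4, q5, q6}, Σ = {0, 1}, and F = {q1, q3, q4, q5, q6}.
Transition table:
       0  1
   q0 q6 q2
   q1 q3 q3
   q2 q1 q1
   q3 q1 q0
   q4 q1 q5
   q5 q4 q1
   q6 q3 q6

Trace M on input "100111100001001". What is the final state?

q0

q0 --1--> q2
q2 --0--> q1
q1 --0--> q3
q3 --1--> q0
q0 --1--> q2
q2 --1--> q1
q1 --1--> q3
q3 --0--> q1
q1 --0--> q3
q3 --0--> q1
q1 --0--> q3
q3 --1--> q0
q0 --0--> q6
q6 --0--> q3
q3 --1--> q0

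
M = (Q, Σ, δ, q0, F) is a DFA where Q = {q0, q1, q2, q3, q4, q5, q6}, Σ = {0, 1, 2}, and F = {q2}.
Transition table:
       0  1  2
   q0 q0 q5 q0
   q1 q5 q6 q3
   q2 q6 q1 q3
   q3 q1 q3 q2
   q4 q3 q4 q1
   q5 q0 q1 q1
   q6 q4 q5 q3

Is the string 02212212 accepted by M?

q0 --0--> q0
q0 --2--> q0
q0 --2--> q0
q0 --1--> q5
q5 --2--> q1
q1 --2--> q3
q3 --1--> q3
q3 --2--> q2
End in state q2, which is an accepting state.

accepted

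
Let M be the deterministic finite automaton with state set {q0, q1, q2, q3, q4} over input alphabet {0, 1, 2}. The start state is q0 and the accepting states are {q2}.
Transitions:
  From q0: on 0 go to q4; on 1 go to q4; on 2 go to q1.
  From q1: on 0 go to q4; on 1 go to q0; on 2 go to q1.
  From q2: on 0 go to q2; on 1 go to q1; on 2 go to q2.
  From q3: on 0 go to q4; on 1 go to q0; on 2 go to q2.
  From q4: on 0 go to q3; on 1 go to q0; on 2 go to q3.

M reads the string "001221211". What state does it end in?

q0 --0--> q4
q4 --0--> q3
q3 --1--> q0
q0 --2--> q1
q1 --2--> q1
q1 --1--> q0
q0 --2--> q1
q1 --1--> q0
q0 --1--> q4

q4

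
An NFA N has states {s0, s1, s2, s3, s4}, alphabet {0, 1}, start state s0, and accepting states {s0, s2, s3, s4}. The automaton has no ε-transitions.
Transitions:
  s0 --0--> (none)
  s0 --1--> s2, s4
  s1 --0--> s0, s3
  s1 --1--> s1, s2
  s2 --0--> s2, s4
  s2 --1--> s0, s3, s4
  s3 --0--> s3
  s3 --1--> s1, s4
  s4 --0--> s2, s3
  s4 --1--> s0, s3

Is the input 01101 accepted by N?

rejected

Start: {s0}
read 0: {}
The reachable set is empty and stays empty for the remaining 4 symbols.
Reachable ∩ accepting = {} — empty.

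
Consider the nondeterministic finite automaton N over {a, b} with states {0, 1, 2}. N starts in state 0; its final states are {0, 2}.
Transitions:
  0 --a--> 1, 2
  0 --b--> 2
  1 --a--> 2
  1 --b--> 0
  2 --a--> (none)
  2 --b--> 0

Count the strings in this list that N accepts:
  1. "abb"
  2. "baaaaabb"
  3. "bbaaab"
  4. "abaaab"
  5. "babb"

1

"abb": accepted
"baaaaabb": rejected
"bbaaab": rejected
"abaaab": rejected
"babb": rejected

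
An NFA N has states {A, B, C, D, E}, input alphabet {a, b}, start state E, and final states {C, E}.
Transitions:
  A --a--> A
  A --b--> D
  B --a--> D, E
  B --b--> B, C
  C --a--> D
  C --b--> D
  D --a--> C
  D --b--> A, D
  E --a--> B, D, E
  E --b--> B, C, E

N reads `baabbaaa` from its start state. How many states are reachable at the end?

Start: {E}
read b: {B, C, E}
read a: {B, D, E}
read a: {B, C, D, E}
read b: {A, B, C, D, E}
read b: {A, B, C, D, E}
read a: {A, B, C, D, E}
read a: {A, B, C, D, E}
read a: {A, B, C, D, E}
Final reachable set {A, B, C, D, E} has 5 states.

5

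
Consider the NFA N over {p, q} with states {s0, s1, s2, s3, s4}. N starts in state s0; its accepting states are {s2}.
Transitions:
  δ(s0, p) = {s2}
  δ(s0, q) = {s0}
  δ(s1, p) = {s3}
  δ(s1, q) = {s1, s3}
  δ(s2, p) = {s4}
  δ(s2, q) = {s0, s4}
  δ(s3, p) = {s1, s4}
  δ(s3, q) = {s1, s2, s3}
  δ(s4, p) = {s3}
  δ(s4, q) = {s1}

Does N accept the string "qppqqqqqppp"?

rejected

Start: {s0}
read q: {s0}
read p: {s2}
read p: {s4}
read q: {s1}
read q: {s1, s3}
read q: {s1, s2, s3}
read q: {s0, s1, s2, s3, s4}
read q: {s0, s1, s2, s3, s4}
read p: {s1, s2, s3, s4}
read p: {s1, s3, s4}
read p: {s1, s3, s4}
Reachable ∩ accepting = {} — empty.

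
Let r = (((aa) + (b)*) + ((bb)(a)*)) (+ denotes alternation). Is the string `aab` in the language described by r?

Neither ((aa)+(b)*) nor ((bb)(a)*) matches aab.

no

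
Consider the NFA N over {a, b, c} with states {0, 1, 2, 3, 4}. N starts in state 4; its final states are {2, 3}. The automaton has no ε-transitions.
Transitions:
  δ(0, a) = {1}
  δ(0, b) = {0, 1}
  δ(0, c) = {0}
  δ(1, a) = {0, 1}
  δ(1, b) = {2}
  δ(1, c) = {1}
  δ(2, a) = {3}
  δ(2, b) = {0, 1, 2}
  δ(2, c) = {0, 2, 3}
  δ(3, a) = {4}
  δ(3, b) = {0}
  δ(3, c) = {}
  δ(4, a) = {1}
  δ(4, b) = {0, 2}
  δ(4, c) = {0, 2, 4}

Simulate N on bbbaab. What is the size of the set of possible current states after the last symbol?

Start: {4}
read b: {0, 2}
read b: {0, 1, 2}
read b: {0, 1, 2}
read a: {0, 1, 3}
read a: {0, 1, 4}
read b: {0, 1, 2}
Final reachable set {0, 1, 2} has 3 states.

3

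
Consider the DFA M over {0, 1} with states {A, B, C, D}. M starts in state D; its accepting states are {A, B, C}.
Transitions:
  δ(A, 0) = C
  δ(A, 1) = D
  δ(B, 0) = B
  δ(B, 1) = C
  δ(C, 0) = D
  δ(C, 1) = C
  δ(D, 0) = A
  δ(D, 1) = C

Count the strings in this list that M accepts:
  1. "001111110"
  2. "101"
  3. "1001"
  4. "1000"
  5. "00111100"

"001111110": rejected
"101": accepted
"1001": rejected
"1000": accepted
"00111100": accepted

3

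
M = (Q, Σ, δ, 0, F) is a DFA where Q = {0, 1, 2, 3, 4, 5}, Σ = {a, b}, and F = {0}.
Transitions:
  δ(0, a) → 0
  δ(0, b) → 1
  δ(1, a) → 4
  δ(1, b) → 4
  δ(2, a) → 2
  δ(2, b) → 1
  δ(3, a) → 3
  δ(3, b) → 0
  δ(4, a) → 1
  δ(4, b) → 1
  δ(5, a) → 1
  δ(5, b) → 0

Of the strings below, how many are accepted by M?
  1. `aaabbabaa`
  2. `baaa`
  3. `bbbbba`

0

`aaabbabaa`: rejected
`baaa`: rejected
`bbbbba`: rejected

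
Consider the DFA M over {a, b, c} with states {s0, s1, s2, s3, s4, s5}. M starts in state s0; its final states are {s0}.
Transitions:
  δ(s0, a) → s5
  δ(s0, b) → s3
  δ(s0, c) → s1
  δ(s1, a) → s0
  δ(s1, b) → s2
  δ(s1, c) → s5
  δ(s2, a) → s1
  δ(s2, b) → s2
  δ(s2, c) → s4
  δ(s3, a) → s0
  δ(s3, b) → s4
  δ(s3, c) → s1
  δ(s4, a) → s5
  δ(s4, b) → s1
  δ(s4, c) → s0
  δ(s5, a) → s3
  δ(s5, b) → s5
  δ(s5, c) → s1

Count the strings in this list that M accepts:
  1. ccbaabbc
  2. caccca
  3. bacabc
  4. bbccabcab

2

ccbaabbc: accepted
caccca: accepted
bacabc: rejected
bbccabcab: rejected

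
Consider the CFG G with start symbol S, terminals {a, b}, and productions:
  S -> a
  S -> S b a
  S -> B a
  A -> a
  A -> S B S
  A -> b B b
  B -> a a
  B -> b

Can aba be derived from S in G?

yes

S ⇒ Sba ⇒ aba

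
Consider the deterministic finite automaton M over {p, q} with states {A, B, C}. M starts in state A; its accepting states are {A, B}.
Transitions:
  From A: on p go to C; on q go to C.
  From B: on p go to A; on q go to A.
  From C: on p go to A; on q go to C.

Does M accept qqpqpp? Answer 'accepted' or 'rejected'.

A --q--> C
C --q--> C
C --p--> A
A --q--> C
C --p--> A
A --p--> C
End in state C, which is not an accepting state.

rejected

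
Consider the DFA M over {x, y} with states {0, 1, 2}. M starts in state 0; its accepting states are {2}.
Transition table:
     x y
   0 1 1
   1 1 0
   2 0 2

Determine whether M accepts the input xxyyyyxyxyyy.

0 --x--> 1
1 --x--> 1
1 --y--> 0
0 --y--> 1
1 --y--> 0
0 --y--> 1
1 --x--> 1
1 --y--> 0
0 --x--> 1
1 --y--> 0
0 --y--> 1
1 --y--> 0
End in state 0, which is not an accepting state.

rejected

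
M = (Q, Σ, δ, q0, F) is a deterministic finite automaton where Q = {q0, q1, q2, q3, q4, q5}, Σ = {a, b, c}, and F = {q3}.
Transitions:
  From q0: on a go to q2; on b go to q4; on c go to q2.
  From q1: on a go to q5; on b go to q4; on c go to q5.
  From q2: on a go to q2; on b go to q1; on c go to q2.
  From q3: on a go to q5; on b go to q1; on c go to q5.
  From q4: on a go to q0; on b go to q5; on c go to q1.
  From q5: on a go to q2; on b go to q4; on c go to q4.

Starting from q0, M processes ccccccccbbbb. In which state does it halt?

q4

q0 --c--> q2
q2 --c--> q2
q2 --c--> q2
q2 --c--> q2
q2 --c--> q2
q2 --c--> q2
q2 --c--> q2
q2 --c--> q2
q2 --b--> q1
q1 --b--> q4
q4 --b--> q5
q5 --b--> q4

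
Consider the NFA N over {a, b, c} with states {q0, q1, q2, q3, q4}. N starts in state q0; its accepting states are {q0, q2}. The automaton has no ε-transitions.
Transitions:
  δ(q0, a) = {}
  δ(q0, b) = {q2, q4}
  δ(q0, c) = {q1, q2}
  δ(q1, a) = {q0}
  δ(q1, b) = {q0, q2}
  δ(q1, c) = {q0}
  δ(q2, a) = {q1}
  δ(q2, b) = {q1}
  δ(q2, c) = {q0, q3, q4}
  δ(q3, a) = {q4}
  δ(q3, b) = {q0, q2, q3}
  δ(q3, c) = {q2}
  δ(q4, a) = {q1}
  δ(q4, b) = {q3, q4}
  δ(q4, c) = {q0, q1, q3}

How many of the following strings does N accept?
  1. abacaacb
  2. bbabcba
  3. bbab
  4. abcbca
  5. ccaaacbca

3

abacaacb: rejected
bbabcba: accepted
bbab: accepted
abcbca: rejected
ccaaacbca: accepted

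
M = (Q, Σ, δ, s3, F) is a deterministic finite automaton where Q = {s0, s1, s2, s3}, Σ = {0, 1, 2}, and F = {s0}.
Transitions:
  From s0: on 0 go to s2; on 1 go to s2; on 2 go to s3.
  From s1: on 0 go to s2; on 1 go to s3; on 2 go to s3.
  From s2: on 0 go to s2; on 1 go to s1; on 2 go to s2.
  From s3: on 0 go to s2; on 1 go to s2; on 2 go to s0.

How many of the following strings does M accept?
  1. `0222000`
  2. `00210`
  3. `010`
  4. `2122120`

0

`0222000`: rejected
`00210`: rejected
`010`: rejected
`2122120`: rejected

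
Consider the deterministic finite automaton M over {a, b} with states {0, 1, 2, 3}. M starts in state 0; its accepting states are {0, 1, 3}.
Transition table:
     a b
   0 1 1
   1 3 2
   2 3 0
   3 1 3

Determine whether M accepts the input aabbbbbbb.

0 --a--> 1
1 --a--> 3
3 --b--> 3
3 --b--> 3
3 --b--> 3
3 --b--> 3
3 --b--> 3
3 --b--> 3
3 --b--> 3
End in state 3, which is an accepting state.

accepted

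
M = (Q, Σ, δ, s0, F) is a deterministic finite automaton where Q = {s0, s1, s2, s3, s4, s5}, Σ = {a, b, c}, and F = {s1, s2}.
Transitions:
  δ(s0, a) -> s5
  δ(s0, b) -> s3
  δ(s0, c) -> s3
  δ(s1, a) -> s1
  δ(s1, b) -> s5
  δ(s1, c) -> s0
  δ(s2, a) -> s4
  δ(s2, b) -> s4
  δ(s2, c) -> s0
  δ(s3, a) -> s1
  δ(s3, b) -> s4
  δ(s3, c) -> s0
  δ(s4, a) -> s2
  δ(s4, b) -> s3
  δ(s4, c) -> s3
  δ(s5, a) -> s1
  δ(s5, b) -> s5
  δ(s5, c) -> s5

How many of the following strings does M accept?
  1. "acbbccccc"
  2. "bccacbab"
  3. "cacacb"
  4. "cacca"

1

"acbbccccc": rejected
"bccacbab": rejected
"cacacb": rejected
"cacca": accepted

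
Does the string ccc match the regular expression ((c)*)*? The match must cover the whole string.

yes

Split into 3 pieces c · c · c; each matches (c)*.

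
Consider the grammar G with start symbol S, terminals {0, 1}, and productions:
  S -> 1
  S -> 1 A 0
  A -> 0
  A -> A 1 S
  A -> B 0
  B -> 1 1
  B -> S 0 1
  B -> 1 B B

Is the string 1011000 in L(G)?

yes

S ⇒ 1A0 ⇒ 1A1S0 ⇒ 101S0 ⇒ 1011A00 ⇒ 1011000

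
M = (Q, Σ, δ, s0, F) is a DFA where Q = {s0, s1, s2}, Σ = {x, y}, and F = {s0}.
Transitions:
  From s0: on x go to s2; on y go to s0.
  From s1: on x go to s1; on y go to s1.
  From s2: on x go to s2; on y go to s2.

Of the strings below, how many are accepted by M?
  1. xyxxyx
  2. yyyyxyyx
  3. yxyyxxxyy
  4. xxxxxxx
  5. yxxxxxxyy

xyxxyx: rejected
yyyyxyyx: rejected
yxyyxxxyy: rejected
xxxxxxx: rejected
yxxxxxxyy: rejected

0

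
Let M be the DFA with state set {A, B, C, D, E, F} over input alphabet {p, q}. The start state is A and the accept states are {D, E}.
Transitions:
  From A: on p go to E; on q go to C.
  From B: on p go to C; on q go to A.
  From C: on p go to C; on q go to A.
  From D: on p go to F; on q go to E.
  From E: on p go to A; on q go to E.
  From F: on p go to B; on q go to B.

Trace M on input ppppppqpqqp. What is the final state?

C

A --p--> E
E --p--> A
A --p--> E
E --p--> A
A --p--> E
E --p--> A
A --q--> C
C --p--> C
C --q--> A
A --q--> C
C --p--> C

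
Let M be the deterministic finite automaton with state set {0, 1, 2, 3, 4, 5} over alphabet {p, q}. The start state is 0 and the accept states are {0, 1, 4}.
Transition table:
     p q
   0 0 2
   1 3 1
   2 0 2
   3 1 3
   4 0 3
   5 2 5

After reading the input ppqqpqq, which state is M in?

0 --p--> 0
0 --p--> 0
0 --q--> 2
2 --q--> 2
2 --p--> 0
0 --q--> 2
2 --q--> 2

2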